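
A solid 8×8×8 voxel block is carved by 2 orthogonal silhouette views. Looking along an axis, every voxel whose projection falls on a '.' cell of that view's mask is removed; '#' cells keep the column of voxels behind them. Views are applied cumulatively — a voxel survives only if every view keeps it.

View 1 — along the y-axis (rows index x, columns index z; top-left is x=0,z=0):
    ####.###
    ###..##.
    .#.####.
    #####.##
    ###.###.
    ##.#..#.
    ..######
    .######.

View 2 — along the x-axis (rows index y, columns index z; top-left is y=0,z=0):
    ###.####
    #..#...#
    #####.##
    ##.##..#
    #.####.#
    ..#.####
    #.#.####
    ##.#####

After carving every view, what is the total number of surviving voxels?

initial block: 8^3 = 512
  1. axis=1 (XZ plane), |mask|=46  ⇒  voxels=368
  2. axis=0 (YZ plane), |mask|=46  ⇒  voxels=252

|visual hull| = 252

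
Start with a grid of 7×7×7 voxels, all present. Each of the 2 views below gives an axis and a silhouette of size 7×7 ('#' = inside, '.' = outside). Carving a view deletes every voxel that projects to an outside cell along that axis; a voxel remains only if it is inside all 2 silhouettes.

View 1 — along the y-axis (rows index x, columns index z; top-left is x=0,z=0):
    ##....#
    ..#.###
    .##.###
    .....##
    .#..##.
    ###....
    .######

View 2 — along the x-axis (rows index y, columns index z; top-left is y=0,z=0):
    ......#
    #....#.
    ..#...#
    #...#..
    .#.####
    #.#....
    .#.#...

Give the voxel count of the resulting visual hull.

remaining voxels: 59

start: 7×7×7 = 343 voxels
V1 y: intersect with XZ mask (26 set) -- 182 left
V2 x: intersect with YZ mask (16 set) -- 59 left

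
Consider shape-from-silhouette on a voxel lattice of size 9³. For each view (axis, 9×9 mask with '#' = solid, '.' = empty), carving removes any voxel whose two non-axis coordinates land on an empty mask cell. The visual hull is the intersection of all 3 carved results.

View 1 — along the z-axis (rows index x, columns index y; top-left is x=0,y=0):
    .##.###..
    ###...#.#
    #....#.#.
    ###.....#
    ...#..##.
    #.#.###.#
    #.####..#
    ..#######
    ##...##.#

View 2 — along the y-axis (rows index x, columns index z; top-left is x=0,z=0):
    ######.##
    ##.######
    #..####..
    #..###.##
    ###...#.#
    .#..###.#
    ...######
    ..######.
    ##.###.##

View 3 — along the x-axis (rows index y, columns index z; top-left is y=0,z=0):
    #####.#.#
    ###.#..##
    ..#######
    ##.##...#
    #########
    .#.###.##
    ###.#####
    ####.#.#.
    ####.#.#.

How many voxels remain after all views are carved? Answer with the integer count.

remaining voxels: 209

before carving: 729 voxels (9×9×9)
V1 z: intersect with XY mask (44 set) -- 396 left
V2 y: intersect with XZ mask (56 set) -- 277 left
V3 x: intersect with YZ mask (60 set) -- 209 left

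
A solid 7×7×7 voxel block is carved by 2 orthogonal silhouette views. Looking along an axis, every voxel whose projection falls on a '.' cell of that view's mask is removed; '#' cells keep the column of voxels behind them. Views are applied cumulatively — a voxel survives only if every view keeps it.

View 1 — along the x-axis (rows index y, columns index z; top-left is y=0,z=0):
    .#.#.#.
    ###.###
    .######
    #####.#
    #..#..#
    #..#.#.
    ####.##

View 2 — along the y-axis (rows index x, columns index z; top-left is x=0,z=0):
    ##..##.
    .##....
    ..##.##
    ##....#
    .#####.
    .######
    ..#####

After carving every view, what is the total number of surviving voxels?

initial block: 7^3 = 343
V1 x: intersect with YZ mask (33 set) -- 231 left
V2 y: intersect with XZ mask (29 set) -- 136 left

remaining voxels: 136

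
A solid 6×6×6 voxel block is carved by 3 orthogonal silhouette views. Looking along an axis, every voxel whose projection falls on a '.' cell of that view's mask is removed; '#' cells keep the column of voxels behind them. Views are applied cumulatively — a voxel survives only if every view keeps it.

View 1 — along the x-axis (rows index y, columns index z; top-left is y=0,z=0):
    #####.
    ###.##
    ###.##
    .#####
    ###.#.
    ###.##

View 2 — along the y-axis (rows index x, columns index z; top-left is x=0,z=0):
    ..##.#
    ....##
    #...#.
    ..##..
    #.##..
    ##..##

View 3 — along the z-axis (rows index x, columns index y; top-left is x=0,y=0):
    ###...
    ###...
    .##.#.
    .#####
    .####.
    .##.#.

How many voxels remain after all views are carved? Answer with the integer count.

|visual hull| = 42

full grid |V| = 216
step 1: project along x, AND mask (29/36) → |grid| = 174
step 2: project along y, AND mask (16/36) → |grid| = 75
step 3: project along z, AND mask (21/36) → |grid| = 42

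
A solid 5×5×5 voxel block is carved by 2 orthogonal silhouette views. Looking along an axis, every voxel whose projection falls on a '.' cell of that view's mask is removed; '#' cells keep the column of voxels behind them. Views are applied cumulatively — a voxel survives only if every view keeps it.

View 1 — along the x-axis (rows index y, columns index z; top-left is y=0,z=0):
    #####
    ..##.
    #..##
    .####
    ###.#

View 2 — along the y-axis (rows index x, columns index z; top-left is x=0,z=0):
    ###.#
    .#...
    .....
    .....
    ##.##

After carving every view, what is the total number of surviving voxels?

initial block: 5^3 = 125
V1 x: intersect with YZ mask (18 set) -- 90 left
V2 y: intersect with XZ mask (9 set) -- 31 left

31 voxels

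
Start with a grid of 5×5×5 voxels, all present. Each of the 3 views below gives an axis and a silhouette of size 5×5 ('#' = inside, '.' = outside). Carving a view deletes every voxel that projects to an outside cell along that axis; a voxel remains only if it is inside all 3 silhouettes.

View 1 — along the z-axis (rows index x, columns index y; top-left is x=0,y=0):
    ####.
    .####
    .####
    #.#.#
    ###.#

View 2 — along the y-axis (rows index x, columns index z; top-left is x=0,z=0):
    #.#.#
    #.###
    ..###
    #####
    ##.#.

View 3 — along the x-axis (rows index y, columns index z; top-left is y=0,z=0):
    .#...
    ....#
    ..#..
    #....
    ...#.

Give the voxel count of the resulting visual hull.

before carving: 125 voxels (5×5×5)
  1. axis=2 (XY plane), |mask|=19  ⇒  voxels=95
  2. axis=1 (XZ plane), |mask|=18  ⇒  voxels=67
  3. axis=0 (YZ plane), |mask|=5  ⇒  voxels=15

15 voxels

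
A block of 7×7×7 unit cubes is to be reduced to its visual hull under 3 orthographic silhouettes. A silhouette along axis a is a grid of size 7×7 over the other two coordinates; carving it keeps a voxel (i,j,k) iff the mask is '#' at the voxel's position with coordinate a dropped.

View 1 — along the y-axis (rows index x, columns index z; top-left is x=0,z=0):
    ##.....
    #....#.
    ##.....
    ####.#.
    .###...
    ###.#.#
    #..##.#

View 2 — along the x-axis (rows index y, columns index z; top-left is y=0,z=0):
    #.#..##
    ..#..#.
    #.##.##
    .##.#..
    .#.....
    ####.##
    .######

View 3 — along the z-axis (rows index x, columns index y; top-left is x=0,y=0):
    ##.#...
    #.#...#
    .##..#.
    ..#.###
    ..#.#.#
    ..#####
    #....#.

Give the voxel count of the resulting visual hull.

start: 7×7×7 = 343 voxels
V1 y: intersect with XZ mask (23 set) -- 161 left
V2 x: intersect with YZ mask (27 set) -- 87 left
V3 z: intersect with XY mask (23 set) -- 50 left

50 voxels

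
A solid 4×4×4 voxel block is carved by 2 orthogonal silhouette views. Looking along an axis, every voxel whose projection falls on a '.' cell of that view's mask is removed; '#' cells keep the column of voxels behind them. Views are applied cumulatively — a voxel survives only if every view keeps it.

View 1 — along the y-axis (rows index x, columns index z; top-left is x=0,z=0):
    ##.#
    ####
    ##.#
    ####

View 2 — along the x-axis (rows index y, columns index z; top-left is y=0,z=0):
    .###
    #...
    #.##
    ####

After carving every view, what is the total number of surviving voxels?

full grid |V| = 64
carve view 1 (along y, XZ-mask fill 14/16): 56 voxels remain
carve view 2 (along x, YZ-mask fill 11/16): 38 voxels remain

38 voxels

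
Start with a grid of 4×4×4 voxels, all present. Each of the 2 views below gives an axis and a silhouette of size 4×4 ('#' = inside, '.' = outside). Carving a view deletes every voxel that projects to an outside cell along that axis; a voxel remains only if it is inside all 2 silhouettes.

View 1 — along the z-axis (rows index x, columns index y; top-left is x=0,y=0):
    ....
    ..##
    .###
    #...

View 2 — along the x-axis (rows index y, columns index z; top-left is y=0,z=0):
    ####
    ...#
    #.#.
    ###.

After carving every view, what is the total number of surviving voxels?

15 voxels

before carving: 64 voxels (4×4×4)
carve view 1 (along z, XY-mask fill 6/16): 24 voxels remain
carve view 2 (along x, YZ-mask fill 10/16): 15 voxels remain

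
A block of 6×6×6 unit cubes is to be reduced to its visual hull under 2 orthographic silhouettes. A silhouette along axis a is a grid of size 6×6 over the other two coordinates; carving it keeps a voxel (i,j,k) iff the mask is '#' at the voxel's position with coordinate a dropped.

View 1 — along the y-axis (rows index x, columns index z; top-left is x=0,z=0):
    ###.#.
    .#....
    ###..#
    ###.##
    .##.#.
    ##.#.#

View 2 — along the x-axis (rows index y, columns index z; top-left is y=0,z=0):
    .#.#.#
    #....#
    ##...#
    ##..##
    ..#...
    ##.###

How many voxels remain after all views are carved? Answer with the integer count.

67 voxels

start: 6×6×6 = 216 voxels
after view 1 [y-axis, 21 of 36 cells solid] → remaining = 126
after view 2 [x-axis, 18 of 36 cells solid] → remaining = 67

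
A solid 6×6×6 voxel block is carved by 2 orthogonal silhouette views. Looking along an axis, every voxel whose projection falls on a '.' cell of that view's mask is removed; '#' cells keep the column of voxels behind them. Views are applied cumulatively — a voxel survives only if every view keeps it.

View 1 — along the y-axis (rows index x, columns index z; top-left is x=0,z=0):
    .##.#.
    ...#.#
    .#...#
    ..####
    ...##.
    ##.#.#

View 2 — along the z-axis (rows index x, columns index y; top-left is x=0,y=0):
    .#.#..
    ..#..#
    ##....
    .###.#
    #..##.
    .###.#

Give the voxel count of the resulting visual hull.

initial block: 6^3 = 216
after view 1 [y-axis, 17 of 36 cells solid] → remaining = 102
after view 2 [z-axis, 17 of 36 cells solid] → remaining = 52

52 voxels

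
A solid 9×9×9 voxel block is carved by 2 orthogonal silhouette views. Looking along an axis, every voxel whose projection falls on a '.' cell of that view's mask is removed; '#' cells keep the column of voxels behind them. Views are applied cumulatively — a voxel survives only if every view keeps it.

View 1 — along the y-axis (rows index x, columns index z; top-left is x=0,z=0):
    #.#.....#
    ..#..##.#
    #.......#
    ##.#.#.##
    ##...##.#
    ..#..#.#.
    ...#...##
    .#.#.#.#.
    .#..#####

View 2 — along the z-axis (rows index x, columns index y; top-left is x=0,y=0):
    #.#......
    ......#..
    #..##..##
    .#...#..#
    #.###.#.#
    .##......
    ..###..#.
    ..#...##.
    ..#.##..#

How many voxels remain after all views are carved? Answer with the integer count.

voxel count = 122

initial block: 9^3 = 729
after view 1 [y-axis, 36 of 81 cells solid] → remaining = 324
after view 2 [z-axis, 30 of 81 cells solid] → remaining = 122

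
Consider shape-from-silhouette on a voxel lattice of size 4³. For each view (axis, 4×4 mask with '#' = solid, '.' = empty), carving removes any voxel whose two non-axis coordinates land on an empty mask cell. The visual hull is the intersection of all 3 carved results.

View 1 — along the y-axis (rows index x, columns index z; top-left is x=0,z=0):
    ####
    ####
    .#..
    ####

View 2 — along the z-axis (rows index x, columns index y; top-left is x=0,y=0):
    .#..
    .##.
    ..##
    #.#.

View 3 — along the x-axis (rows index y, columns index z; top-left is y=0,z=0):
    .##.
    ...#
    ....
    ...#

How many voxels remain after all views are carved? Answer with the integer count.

initial block: 4^3 = 64
V1 y: intersect with XZ mask (13 set) -- 52 left
V2 z: intersect with XY mask (7 set) -- 22 left
V3 x: intersect with YZ mask (4 set) -- 4 left

|visual hull| = 4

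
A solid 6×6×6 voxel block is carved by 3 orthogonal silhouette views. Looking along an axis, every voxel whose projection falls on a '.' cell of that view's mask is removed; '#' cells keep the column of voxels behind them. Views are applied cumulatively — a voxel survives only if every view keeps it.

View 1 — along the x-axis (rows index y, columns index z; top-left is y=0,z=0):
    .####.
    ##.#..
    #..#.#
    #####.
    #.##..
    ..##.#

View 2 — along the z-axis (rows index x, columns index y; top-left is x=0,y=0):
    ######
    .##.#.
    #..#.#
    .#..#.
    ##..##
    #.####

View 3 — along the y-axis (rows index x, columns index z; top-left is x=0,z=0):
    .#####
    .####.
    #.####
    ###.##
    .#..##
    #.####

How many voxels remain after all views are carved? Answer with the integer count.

before carving: 216 voxels (6×6×6)
after view 1 [x-axis, 21 of 36 cells solid] → remaining = 126
after view 2 [z-axis, 23 of 36 cells solid] → remaining = 79
after view 3 [y-axis, 27 of 36 cells solid] → remaining = 56

56 voxels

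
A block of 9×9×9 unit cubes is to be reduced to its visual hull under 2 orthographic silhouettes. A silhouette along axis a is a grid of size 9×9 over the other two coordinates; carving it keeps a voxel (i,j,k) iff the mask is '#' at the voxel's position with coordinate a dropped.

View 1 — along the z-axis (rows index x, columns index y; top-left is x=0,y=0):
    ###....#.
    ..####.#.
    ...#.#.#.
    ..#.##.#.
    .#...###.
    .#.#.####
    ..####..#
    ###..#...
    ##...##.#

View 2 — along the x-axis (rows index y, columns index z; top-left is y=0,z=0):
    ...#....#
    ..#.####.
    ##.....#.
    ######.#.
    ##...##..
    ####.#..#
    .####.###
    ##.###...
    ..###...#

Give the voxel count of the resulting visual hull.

full grid |V| = 729
V1 z: intersect with XY mask (40 set) -- 360 left
V2 x: intersect with YZ mask (43 set) -- 197 left

|visual hull| = 197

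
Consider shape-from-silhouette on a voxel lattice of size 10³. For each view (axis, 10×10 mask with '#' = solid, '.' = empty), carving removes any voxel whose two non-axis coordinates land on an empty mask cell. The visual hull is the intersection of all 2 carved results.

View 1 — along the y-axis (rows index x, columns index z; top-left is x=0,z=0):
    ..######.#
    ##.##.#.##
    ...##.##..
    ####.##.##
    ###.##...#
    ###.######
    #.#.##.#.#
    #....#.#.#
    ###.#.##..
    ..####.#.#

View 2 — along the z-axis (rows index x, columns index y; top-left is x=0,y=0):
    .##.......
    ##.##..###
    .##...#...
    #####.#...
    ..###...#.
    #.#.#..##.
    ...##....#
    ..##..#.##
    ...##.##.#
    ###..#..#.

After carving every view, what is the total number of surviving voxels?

voxel count = 290

full grid |V| = 1000
step 1: project along y, AND mask (63/100) → |grid| = 630
step 2: project along z, AND mask (45/100) → |grid| = 290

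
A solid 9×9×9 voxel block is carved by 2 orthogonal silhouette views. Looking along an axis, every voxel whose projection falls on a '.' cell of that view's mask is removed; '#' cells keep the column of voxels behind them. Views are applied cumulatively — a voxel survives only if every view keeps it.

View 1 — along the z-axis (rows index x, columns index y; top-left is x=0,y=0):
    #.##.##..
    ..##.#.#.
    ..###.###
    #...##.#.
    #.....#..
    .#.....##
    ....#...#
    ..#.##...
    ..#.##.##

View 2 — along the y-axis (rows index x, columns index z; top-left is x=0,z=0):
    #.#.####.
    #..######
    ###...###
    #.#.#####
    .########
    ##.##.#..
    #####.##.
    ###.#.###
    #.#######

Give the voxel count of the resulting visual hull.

before carving: 729 voxels (9×9×9)
carve view 1 (along z, XY-mask fill 34/81): 306 voxels remain
carve view 2 (along y, XZ-mask fill 61/81): 228 voxels remain

remaining voxels: 228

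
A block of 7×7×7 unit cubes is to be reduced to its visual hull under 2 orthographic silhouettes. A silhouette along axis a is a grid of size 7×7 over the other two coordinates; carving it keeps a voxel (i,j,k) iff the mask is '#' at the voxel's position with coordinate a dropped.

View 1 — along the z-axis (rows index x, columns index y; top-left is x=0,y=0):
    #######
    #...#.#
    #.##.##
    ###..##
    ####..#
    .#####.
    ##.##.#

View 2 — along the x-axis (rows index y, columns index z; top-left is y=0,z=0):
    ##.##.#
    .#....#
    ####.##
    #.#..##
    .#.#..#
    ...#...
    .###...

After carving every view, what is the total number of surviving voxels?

full grid |V| = 343
V1 z: intersect with XY mask (35 set) -- 245 left
V2 x: intersect with YZ mask (24 set) -- 124 left

|visual hull| = 124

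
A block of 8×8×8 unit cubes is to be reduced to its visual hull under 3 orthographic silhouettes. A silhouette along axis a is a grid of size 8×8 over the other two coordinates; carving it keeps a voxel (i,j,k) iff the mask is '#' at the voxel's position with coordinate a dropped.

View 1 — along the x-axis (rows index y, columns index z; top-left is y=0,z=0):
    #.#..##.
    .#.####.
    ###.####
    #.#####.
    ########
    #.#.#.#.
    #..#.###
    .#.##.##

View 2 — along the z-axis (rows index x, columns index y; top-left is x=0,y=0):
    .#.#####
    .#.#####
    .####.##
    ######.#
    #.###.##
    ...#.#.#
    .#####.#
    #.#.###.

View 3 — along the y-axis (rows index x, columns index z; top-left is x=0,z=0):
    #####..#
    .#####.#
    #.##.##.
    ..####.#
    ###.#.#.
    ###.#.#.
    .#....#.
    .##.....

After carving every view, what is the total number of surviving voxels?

remaining voxels: 141

start: 8×8×8 = 512 voxels
step 1: project along x, AND mask (44/64) → |grid| = 352
step 2: project along z, AND mask (45/64) → |grid| = 254
step 3: project along y, AND mask (36/64) → |grid| = 141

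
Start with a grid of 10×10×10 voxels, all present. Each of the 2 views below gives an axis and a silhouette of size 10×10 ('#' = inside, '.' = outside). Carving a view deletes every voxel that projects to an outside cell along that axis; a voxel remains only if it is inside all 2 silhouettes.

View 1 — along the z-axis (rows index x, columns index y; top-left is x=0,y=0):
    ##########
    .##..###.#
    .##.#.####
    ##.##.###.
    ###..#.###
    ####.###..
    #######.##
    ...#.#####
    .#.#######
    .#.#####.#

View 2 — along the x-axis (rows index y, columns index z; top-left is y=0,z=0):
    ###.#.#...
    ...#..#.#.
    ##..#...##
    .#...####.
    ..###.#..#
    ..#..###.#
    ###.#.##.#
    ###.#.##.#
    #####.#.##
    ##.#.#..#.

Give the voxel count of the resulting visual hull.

initial block: 10^3 = 1000
  1. axis=2 (XY plane), |mask|=74  ⇒  voxels=740
  2. axis=0 (YZ plane), |mask|=55  ⇒  voxels=409

remaining voxels: 409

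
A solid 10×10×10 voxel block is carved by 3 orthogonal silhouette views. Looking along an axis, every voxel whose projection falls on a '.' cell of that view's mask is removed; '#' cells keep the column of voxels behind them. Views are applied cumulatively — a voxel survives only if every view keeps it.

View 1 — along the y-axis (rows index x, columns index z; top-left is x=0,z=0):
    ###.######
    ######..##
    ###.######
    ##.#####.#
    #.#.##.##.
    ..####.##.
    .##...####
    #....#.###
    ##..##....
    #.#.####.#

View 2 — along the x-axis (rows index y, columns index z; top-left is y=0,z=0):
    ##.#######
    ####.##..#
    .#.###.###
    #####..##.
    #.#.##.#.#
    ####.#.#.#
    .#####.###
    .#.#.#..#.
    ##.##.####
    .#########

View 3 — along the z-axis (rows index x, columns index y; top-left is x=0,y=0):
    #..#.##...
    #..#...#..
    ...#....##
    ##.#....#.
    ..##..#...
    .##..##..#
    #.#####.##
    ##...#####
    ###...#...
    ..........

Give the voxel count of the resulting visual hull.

|visual hull| = 204

before carving: 1000 voxels (10×10×10)
step 1: project along y, AND mask (68/100) → |grid| = 680
step 2: project along x, AND mask (72/100) → |grid| = 488
step 3: project along z, AND mask (41/100) → |grid| = 204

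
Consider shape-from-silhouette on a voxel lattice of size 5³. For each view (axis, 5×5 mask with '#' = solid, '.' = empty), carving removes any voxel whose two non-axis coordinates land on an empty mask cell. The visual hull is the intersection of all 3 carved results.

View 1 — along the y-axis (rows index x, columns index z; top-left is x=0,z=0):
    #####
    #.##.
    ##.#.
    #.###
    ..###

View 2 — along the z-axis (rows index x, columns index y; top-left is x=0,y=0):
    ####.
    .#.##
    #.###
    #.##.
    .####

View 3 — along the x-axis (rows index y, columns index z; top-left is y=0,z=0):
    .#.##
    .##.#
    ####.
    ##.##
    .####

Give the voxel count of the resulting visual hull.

remaining voxels: 46

start: 5×5×5 = 125 voxels
  1. axis=1 (XZ plane), |mask|=18  ⇒  voxels=90
  2. axis=2 (XY plane), |mask|=18  ⇒  voxels=65
  3. axis=0 (YZ plane), |mask|=18  ⇒  voxels=46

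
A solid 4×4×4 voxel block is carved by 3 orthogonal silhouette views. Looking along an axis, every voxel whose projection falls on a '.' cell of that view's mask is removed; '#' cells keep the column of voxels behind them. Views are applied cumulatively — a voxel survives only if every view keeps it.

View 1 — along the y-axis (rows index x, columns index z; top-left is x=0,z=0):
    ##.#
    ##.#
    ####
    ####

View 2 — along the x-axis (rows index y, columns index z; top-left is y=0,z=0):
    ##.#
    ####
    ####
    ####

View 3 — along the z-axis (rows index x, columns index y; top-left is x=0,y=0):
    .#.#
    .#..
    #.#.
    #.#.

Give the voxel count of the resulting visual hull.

voxel count = 23

full grid |V| = 64
step 1: project along y, AND mask (14/16) → |grid| = 56
step 2: project along x, AND mask (15/16) → |grid| = 54
step 3: project along z, AND mask (7/16) → |grid| = 23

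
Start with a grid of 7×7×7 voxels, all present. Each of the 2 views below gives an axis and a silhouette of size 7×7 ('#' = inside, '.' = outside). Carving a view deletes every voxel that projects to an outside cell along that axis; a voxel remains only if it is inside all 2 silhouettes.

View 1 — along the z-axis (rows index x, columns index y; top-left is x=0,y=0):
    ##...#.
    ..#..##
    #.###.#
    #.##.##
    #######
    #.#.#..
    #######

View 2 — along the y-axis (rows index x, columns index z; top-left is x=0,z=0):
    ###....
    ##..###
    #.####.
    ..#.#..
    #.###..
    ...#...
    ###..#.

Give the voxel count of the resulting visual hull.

|visual hull| = 118

full grid |V| = 343
step 1: project along z, AND mask (33/49) → |grid| = 231
step 2: project along y, AND mask (24/49) → |grid| = 118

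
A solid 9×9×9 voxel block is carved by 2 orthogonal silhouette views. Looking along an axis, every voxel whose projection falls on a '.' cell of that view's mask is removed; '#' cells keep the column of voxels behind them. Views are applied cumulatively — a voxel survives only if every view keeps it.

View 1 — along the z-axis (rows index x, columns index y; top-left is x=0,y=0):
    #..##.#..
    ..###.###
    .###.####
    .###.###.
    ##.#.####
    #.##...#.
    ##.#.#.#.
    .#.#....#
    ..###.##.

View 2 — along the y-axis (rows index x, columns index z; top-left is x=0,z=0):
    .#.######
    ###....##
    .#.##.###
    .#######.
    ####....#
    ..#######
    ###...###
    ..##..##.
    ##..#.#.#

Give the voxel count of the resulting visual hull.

full grid |V| = 729
[1] z-view keeps 47 columns → grid now 423
[2] y-view keeps 52 columns → grid now 272

voxel count = 272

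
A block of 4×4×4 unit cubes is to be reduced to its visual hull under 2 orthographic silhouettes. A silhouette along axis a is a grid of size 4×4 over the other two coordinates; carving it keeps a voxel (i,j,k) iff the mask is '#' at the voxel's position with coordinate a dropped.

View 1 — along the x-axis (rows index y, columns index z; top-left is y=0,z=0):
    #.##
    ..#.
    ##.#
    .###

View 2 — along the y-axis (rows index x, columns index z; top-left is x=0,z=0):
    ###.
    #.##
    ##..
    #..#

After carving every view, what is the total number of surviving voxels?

24 voxels

start: 4×4×4 = 64 voxels
step 1: project along x, AND mask (10/16) → |grid| = 40
step 2: project along y, AND mask (10/16) → |grid| = 24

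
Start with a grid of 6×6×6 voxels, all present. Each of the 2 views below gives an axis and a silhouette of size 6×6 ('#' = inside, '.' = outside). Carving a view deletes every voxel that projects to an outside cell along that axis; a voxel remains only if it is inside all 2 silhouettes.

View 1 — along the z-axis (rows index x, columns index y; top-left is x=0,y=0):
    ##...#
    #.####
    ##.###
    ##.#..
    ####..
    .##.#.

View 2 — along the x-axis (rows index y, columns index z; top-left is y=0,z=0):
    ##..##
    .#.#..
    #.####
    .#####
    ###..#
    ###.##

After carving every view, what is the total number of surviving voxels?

start: 6×6×6 = 216 voxels
  1. axis=2 (XY plane), |mask|=23  ⇒  voxels=138
  2. axis=0 (YZ plane), |mask|=25  ⇒  voxels=92

92 voxels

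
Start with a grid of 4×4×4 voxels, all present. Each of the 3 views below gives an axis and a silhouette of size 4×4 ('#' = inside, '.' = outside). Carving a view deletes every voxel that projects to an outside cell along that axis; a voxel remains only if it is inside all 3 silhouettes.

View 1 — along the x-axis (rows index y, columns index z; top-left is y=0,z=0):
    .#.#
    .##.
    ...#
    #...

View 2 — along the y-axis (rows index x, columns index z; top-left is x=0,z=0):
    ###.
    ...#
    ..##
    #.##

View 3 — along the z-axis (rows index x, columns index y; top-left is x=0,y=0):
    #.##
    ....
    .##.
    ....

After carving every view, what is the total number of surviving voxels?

4 voxels

full grid |V| = 64
[1] x-view keeps 6 columns → grid now 24
[2] y-view keeps 9 columns → grid now 13
[3] z-view keeps 5 columns → grid now 4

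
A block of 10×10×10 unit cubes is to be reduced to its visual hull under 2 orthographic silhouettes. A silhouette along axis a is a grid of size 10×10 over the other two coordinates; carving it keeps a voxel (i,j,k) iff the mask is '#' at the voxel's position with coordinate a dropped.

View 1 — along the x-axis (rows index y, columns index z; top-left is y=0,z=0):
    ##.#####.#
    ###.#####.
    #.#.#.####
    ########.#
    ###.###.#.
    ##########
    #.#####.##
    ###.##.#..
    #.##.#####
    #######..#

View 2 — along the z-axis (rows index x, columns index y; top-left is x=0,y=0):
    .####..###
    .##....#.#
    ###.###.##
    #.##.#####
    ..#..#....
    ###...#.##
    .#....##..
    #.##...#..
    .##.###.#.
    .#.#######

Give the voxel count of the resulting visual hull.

438 voxels

before carving: 1000 voxels (10×10×10)
carve view 1 (along x, YZ-mask fill 79/100): 790 voxels remain
carve view 2 (along z, XY-mask fill 56/100): 438 voxels remain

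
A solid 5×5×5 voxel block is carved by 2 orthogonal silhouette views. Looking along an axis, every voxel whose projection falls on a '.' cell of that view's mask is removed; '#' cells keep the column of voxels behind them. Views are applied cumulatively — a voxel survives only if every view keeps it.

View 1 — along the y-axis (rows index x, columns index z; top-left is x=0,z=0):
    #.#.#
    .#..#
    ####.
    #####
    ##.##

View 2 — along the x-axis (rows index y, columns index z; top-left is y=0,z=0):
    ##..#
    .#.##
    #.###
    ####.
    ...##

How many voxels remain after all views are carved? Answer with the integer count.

full grid |V| = 125
carve view 1 (along y, XZ-mask fill 18/25): 90 voxels remain
carve view 2 (along x, YZ-mask fill 16/25): 58 voxels remain

remaining voxels: 58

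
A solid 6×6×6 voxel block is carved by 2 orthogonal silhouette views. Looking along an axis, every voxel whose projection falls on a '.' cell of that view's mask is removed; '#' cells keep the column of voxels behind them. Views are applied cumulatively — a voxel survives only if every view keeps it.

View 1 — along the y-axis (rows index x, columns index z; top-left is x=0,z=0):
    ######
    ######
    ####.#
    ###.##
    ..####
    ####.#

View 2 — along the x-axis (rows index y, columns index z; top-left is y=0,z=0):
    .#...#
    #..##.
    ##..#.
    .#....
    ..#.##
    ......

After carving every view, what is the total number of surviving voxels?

start: 6×6×6 = 216 voxels
  1. axis=1 (XZ plane), |mask|=31  ⇒  voxels=186
  2. axis=0 (YZ plane), |mask|=12  ⇒  voxels=60

|visual hull| = 60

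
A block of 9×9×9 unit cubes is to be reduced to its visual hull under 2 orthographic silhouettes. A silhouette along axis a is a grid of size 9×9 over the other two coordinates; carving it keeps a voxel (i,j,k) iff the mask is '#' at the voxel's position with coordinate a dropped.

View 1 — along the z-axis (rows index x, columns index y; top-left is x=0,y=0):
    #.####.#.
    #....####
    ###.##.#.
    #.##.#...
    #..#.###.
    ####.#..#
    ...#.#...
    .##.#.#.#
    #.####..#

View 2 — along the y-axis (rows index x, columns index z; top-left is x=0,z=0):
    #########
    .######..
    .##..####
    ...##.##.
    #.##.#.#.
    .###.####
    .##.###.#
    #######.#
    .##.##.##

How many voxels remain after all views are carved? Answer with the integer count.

remaining voxels: 291

full grid |V| = 729
V1 z: intersect with XY mask (45 set) -- 405 left
V2 y: intersect with XZ mask (57 set) -- 291 left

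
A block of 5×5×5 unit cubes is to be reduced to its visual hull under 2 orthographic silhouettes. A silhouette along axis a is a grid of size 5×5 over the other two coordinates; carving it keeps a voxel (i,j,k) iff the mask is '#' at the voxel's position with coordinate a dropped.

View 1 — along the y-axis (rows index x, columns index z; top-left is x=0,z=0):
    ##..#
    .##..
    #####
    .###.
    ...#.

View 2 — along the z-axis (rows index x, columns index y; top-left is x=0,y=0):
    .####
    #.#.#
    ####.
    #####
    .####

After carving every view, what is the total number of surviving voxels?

voxel count = 57

full grid |V| = 125
V1 y: intersect with XZ mask (14 set) -- 70 left
V2 z: intersect with XY mask (20 set) -- 57 left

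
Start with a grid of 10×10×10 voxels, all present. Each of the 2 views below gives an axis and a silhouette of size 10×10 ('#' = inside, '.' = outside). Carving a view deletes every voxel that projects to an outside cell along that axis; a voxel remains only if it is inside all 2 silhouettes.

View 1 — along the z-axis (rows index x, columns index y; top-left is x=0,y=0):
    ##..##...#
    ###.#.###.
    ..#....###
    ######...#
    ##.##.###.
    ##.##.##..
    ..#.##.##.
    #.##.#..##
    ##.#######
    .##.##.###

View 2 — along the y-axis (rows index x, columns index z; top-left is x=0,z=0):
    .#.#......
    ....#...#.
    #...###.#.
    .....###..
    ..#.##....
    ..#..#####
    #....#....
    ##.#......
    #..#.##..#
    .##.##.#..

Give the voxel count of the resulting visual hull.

230 voxels

start: 10×10×10 = 1000 voxels
  1. axis=2 (XY plane), |mask|=63  ⇒  voxels=630
  2. axis=1 (XZ plane), |mask|=36  ⇒  voxels=230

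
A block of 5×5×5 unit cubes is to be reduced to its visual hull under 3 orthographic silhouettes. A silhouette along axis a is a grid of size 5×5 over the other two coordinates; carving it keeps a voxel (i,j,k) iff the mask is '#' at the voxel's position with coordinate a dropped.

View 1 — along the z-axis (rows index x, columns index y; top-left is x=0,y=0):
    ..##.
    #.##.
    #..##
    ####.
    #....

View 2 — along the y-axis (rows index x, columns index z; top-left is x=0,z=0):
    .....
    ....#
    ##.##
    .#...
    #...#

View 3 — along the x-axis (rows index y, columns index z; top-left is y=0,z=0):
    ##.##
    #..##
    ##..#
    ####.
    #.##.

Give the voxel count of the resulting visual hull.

before carving: 125 voxels (5×5×5)
step 1: project along z, AND mask (13/25) → |grid| = 65
step 2: project along y, AND mask (8/25) → |grid| = 21
step 3: project along x, AND mask (17/25) → |grid| = 16

voxel count = 16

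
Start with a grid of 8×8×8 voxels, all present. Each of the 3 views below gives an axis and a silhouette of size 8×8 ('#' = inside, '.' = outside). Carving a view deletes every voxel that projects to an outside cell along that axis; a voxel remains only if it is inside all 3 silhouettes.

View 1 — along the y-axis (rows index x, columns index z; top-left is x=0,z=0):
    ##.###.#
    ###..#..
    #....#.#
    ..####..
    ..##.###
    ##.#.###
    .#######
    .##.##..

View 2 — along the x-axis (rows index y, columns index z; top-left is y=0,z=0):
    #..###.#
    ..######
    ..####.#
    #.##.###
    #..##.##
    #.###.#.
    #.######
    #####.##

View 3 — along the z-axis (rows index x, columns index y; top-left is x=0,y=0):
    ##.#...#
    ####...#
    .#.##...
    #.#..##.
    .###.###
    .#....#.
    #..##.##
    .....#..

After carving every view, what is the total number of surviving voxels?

|visual hull| = 113

full grid |V| = 512
after view 1 [y-axis, 39 of 64 cells solid] → remaining = 312
after view 2 [x-axis, 46 of 64 cells solid] → remaining = 220
after view 3 [z-axis, 30 of 64 cells solid] → remaining = 113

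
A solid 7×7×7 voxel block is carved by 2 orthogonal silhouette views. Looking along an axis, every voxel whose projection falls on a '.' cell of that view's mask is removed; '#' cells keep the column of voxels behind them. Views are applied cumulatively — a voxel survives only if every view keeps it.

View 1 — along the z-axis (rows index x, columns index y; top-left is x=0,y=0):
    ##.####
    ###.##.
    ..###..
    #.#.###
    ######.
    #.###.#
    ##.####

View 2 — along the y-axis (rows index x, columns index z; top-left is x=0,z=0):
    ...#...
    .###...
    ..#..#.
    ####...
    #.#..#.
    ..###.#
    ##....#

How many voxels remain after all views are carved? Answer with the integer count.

voxel count = 103

initial block: 7^3 = 343
after view 1 [z-axis, 36 of 49 cells solid] → remaining = 252
after view 2 [y-axis, 20 of 49 cells solid] → remaining = 103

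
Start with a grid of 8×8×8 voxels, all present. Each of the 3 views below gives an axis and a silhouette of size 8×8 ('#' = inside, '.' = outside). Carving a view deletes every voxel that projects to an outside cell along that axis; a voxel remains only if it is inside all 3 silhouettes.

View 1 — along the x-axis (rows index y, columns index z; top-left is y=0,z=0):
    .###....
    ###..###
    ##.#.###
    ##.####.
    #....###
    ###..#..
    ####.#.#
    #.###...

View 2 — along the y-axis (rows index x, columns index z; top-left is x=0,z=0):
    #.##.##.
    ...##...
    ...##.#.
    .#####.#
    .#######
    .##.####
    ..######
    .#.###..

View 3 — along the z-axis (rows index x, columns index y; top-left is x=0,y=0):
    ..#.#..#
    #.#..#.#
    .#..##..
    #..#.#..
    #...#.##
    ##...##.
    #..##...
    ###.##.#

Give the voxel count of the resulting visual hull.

75 voxels

start: 8×8×8 = 512 voxels
after view 1 [x-axis, 39 of 64 cells solid] → remaining = 312
after view 2 [y-axis, 39 of 64 cells solid] → remaining = 177
after view 3 [z-axis, 30 of 64 cells solid] → remaining = 75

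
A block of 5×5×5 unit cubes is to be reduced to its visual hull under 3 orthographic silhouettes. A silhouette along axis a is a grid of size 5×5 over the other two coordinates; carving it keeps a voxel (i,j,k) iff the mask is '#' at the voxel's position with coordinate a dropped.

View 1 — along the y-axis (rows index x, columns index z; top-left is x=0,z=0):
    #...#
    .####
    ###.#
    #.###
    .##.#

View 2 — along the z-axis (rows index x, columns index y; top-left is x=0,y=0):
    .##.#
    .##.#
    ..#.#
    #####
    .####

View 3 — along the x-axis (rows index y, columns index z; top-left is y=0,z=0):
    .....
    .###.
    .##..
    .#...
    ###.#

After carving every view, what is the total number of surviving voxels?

30 voxels

full grid |V| = 125
[1] y-view keeps 17 columns → grid now 85
[2] z-view keeps 17 columns → grid now 58
[3] x-view keeps 10 columns → grid now 30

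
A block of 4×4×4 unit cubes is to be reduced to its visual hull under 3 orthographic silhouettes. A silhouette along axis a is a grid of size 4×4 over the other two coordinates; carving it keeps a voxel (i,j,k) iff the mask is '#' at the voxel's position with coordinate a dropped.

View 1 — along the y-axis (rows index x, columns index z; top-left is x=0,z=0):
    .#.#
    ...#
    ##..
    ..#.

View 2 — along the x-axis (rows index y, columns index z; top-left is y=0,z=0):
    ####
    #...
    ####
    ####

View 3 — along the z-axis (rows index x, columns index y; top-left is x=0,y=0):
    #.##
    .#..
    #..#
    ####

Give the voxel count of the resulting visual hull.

before carving: 64 voxels (4×4×4)
after view 1 [y-axis, 6 of 16 cells solid] → remaining = 24
after view 2 [x-axis, 13 of 16 cells solid] → remaining = 19
after view 3 [z-axis, 10 of 16 cells solid] → remaining = 13

voxel count = 13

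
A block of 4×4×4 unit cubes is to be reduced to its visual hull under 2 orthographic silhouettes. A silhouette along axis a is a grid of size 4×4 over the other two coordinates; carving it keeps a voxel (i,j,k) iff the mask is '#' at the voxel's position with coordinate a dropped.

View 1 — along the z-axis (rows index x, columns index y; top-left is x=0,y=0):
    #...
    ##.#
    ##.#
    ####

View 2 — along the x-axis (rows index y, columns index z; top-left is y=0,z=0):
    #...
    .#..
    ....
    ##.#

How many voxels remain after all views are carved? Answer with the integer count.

full grid |V| = 64
  1. axis=2 (XY plane), |mask|=11  ⇒  voxels=44
  2. axis=0 (YZ plane), |mask|=5  ⇒  voxels=16

16 voxels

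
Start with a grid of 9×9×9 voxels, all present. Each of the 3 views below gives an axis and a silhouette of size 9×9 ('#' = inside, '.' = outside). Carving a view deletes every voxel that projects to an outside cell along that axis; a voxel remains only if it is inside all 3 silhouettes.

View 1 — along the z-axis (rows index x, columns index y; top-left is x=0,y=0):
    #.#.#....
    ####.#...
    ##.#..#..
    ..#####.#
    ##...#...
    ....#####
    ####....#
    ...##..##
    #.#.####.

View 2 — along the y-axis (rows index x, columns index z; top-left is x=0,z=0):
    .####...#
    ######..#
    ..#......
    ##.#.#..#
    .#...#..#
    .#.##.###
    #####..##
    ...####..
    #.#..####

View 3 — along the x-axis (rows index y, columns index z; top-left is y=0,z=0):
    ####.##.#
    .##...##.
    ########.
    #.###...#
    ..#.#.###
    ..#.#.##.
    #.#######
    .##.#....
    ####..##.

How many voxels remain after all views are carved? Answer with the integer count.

initial block: 9^3 = 729
  1. axis=2 (XY plane), |mask|=41  ⇒  voxels=369
  2. axis=1 (XZ plane), |mask|=44  ⇒  voxels=210
  3. axis=0 (YZ plane), |mask|=50  ⇒  voxels=128

128 voxels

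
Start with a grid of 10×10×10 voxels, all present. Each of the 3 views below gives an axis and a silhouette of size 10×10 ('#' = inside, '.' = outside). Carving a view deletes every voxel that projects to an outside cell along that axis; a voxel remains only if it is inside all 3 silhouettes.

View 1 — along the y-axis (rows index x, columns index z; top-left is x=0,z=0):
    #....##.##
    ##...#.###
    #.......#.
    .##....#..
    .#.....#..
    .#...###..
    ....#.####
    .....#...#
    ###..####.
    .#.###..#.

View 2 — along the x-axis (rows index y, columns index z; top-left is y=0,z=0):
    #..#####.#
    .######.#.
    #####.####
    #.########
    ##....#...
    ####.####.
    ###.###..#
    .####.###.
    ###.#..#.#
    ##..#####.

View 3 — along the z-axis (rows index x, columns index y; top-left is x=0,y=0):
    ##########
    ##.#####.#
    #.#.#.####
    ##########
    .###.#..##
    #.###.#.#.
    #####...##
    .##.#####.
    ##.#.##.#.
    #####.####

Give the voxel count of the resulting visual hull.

initial block: 10^3 = 1000
carve view 1 (along y, XZ-mask fill 41/100): 410 voxels remain
carve view 2 (along x, YZ-mask fill 70/100): 286 voxels remain
carve view 3 (along z, XY-mask fill 76/100): 214 voxels remain

214 voxels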